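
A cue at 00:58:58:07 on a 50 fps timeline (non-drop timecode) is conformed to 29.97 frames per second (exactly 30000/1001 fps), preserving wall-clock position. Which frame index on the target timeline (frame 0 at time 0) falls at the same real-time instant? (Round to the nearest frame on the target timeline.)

Source frame index: (0×3600 + 58×60 + 58) × 50 + 7 = 176907.
Real time: 176907 / (50) = 176907/50 s.
Target frame: (176907/50) × (30000/1001) = 106144200/1001 ≈ 106038.162 → 106038.

frame 106038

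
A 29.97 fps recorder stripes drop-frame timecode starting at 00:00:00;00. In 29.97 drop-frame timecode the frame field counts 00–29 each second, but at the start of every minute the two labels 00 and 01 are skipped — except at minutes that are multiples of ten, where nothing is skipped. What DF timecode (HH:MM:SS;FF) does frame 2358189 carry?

21:51:24;29

Each 10-minute DF block holds 10 × 60 × 30 − 9 × 2 = 17982 frames. 2358189 ÷ 17982 → 131 full blocks, remainder 2547.
Within the partial block the first minute is 1800 frames and each further minute 1798, so 1 further minute boundary passed. Total skipped labels = 18 × 131 + 2 × 1 = 2360.
Non-drop label index = 2358189 + 2360 = 2360549; at 30 labels/s that is 21:51:24:29, i.e. DF 21:51:24;29.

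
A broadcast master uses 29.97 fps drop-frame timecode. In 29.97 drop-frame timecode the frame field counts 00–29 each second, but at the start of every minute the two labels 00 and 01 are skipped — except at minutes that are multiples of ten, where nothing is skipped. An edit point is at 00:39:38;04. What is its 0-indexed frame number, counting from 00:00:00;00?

Complete 10-minute blocks: 3, each 17982 frames → 53946.
Remaining 9 whole minutes in the current block: 1800 + 8 × 1798 = 16184 frames.
Within the current minute: 38 × 30 + 4 − 2 = 1142 (labels ;00/;01 skipped at this minute). Total = 53946 + 16184 + 1142 = 71272.

71272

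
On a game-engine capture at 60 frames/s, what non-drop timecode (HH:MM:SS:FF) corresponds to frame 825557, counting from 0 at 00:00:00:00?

825557 ÷ 60 = 13759 full seconds, remainder 17 frames.
13759 s = 3 h 49 min 19 s.
Timecode: 03:49:19:17.

03:49:19:17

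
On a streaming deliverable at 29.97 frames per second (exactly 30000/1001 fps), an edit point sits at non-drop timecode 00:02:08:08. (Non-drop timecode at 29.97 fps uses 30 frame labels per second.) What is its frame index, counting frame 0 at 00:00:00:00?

Total seconds to the label: (0 × 3600 + 2 × 60 + 8) = 128.
Frame index = 128 × 30 + 8 = 3848.

frame 3848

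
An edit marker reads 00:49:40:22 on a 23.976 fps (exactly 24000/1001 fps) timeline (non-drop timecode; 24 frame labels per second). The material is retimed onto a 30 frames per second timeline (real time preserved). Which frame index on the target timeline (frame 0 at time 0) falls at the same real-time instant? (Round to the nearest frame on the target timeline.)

frame 89517

Source frame index: (0×3600 + 49×60 + 40) × 24 + 22 = 71542.
Real time: 71542 / (24000/1001) = 35806771/12000 s.
Target frame: (35806771/12000) × (30) = 35806771/400 ≈ 89516.928 → 89517.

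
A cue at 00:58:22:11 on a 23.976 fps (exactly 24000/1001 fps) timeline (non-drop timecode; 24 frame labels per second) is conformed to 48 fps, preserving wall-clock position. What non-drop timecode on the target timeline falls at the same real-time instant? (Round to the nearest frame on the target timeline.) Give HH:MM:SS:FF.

Source frame index: (0×3600 + 58×60 + 22) × 24 + 11 = 84059.
Real time: 84059 / (24000/1001) = 84143059/24000 s.
Target frame: (84143059/24000) × (48) = 84143059/500 ≈ 168286.118 → 168286.
At 48 labels/s: frame 168286 → 00:58:25:46.

00:58:25:46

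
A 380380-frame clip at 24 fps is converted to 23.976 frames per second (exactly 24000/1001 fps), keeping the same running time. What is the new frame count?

Target frames = source frames × (target rate / source rate) = 380380 × (24000/1001)/(24) = 380380 × 1000/1001 = 380000.

380000 frames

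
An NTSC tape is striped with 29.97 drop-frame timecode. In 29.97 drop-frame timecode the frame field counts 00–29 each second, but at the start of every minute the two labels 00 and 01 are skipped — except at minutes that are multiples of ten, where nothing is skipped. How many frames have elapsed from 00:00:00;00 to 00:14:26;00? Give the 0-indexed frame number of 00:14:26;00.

Complete 10-minute blocks: 1, each 17982 frames → 17982.
Remaining 4 whole minutes in the current block: 1800 + 3 × 1798 = 7194 frames.
Within the current minute: 26 × 30 + 0 − 2 = 778 (labels ;00/;01 skipped at this minute). Total = 17982 + 7194 + 778 = 25954.

25954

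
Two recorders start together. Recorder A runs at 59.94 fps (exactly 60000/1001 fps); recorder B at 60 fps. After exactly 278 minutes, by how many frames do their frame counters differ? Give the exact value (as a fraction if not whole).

278 min = 16680 s.
A emits 60000/1001 × 16680 = 1000800000/1001 frames; B emits 60 × 16680 = 1000800.
Difference = 1000800/1001 frames (≈ 999.8002); B is ahead of A.

1000800/1001 frames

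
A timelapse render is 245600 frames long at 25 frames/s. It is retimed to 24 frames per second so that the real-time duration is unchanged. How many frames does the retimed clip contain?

235776 frames

Target frames = source frames × (target rate / source rate) = 245600 × (24)/(25) = 245600 × 24/25 = 235776.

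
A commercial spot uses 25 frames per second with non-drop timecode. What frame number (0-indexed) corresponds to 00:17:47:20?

26695

Total seconds to the label: (0 × 3600 + 17 × 60 + 47) = 1067.
Frame index = 1067 × 25 + 20 = 26695.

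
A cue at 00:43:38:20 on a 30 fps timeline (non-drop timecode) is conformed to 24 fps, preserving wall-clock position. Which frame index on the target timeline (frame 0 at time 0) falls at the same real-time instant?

Source frame index: (0×3600 + 43×60 + 38) × 30 + 20 = 78560.
Real time: 78560 / (30) = 7856/3 s.
Target frame: (7856/3) × (24) = 62848.

frame 62848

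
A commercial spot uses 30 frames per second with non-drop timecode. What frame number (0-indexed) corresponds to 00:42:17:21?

76131

Total seconds to the label: (0 × 3600 + 42 × 60 + 17) = 2537.
Frame index = 2537 × 30 + 21 = 76131.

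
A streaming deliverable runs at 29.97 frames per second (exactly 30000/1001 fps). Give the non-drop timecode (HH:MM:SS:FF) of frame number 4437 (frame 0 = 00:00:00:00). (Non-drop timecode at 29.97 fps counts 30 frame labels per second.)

4437 ÷ 30 = 147 full seconds, remainder 27 frames.
147 s = 0 h 2 min 27 s.
Timecode: 00:02:27:27.

00:02:27:27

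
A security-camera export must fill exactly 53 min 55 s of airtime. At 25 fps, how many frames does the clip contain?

53 min 55 s = 3235 s.
Frames = 3235 × 25 = 80875.

80875 frames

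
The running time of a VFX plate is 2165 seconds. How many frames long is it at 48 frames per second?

Frames = 2165 × 48 = 103920.

103920 frames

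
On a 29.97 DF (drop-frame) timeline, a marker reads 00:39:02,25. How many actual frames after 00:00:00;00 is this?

70213

As if non-drop at 30 labels/s: (0 × 3600 + 39 × 60 + 2) × 30 + 25 = 70285.
Minute boundaries passed: 39; those not divisible by 10: 39 − 3 = 36; dropped labels = 2 × 36 = 72.
Actual frame index = 70285 − 72 = 70213.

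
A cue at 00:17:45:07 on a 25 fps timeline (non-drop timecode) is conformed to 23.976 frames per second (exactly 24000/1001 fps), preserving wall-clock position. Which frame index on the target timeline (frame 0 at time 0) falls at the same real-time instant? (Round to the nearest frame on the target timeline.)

Source frame index: (0×3600 + 17×60 + 45) × 25 + 7 = 26632.
Real time: 26632 / (25) = 26632/25 s.
Target frame: (26632/25) × (24000/1001) = 25566720/1001 ≈ 25541.179 → 25541.

frame 25541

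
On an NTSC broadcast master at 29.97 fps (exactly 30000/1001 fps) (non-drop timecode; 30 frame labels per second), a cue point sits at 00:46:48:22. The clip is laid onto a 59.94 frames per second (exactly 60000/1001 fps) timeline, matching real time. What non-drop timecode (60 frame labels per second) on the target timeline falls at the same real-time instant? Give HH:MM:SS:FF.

00:46:48:44

Source frame index: (0×3600 + 46×60 + 48) × 30 + 22 = 84262.
Real time: 84262 / (30000/1001) = 42173131/15000 s.
Target frame: (42173131/15000) × (60000/1001) = 168524.
At 60 labels/s: frame 168524 → 00:46:48:44.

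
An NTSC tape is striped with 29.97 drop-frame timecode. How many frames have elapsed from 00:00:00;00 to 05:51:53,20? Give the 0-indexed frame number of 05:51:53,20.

632778

As if non-drop at 30 labels/s: (5 × 3600 + 51 × 60 + 53) × 30 + 20 = 633410.
Minute boundaries passed: 351; those not divisible by 10: 351 − 35 = 316; dropped labels = 2 × 316 = 632.
Actual frame index = 633410 − 632 = 632778.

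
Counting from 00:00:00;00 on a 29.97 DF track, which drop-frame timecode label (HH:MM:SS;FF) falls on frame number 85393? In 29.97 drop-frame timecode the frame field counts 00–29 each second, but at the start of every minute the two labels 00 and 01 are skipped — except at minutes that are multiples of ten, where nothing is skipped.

Ten DF minutes hold 17982 frames, so frame 85393 lies in block 4 (frames 71928–89909) with 13465 frames into that block.
The block's first minute is 1800 frames and the rest 1798 each; 13465 frames reaches minute 7, so 4 × 18 + 7 × 2 = 86 labels have been skipped so far.
Adding those back, label number 85393 + 86 = 85479 at 30 labels/s is 2849 s + 9 f = 0 h 47 min 29 s frame 9, i.e. 00:47:29;09.

00:47:29;09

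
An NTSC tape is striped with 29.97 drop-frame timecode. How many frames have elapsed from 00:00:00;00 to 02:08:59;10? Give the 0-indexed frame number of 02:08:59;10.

As if non-drop at 30 labels/s: (2 × 3600 + 8 × 60 + 59) × 30 + 10 = 232180.
Minute boundaries passed: 128; those not divisible by 10: 128 − 12 = 116; dropped labels = 2 × 116 = 232.
Actual frame index = 232180 − 232 = 231948.

231948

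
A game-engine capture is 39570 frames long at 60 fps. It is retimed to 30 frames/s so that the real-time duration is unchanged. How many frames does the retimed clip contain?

19785 frames

Frames at target rate = 39570 × (30) / (60) = 19785.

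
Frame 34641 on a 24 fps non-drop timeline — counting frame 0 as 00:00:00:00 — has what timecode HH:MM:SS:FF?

00:24:03:09

34641 ÷ 24 = 1443 full seconds, remainder 9 frames.
1443 s = 0 h 24 min 3 s.
Timecode: 00:24:03:09.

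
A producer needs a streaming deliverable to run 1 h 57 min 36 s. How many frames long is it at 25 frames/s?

176400 frames

1 h 57 min 36 s = 7056 s.
Frames = 7056 × 25 = 176400.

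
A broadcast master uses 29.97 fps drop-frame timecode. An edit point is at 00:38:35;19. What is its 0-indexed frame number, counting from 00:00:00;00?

Complete 10-minute blocks: 3, each 17982 frames → 53946.
Remaining 8 whole minutes in the current block: 1800 + 7 × 1798 = 14386 frames.
Within the current minute: 35 × 30 + 19 − 2 = 1067 (labels ;00/;01 skipped at this minute). Total = 53946 + 14386 + 1067 = 69399.

69399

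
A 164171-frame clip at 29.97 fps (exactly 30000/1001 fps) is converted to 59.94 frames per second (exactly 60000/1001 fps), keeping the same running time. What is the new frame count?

328342 frames

Frames at target rate = 164171 × (60000/1001) / (30000/1001) = 328342.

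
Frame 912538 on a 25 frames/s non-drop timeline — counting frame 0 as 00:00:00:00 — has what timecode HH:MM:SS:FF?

912538 ÷ 25 = 36501 full seconds, remainder 13 frames.
36501 s = 10 h 8 min 21 s.
Timecode: 10:08:21:13.

10:08:21:13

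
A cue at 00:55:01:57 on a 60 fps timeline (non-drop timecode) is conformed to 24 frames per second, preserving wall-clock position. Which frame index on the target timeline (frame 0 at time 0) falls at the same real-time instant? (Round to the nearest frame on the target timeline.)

Source frame index: (0×3600 + 55×60 + 1) × 60 + 57 = 198117.
Real time: 198117 / (60) = 66039/20 s.
Target frame: (66039/20) × (24) = 396234/5 ≈ 79246.800 → 79247.

frame 79247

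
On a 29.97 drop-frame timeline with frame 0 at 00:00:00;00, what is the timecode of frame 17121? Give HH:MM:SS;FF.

Ten DF minutes hold 17982 frames, so frame 17121 lies in block 0 (frames 0–17981) with 17121 frames into that block.
The block's first minute is 1800 frames and the rest 1798 each; 17121 frames reaches minute 9, so 0 × 18 + 9 × 2 = 18 labels have been skipped so far.
Adding those back, label number 17121 + 18 = 17139 at 30 labels/s is 571 s + 9 f = 0 h 9 min 31 s frame 9, i.e. 00:09:31;09.

00:09:31;09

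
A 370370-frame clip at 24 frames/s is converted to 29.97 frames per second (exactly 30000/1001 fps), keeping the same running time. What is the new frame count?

462500 frames

Target frames = source frames × (target rate / source rate) = 370370 × (30000/1001)/(24) = 370370 × 1250/1001 = 462500.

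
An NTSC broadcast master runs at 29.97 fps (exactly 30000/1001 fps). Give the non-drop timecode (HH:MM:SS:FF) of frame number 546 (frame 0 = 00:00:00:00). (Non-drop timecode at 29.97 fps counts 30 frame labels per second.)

00:00:18:06

546 ÷ 30 = 18 full seconds, remainder 6 frames.
18 s = 0 h 0 min 18 s.
Timecode: 00:00:18:06.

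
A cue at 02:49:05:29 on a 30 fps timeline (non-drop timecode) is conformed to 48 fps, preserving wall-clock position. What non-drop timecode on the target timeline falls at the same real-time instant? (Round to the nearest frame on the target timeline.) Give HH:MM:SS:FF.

02:49:05:46

Source frame index: (2×3600 + 49×60 + 5) × 30 + 29 = 304379.
Real time: 304379 / (30) = 304379/30 s.
Target frame: (304379/30) × (48) = 2435032/5 ≈ 487006.400 → 487006.
At 48 labels/s: frame 487006 → 02:49:05:46.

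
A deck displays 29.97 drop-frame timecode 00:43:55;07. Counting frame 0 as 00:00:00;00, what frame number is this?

As if non-drop at 30 labels/s: (0 × 3600 + 43 × 60 + 55) × 30 + 7 = 79057.
Minute boundaries passed: 43; those not divisible by 10: 43 − 4 = 39; dropped labels = 2 × 39 = 78.
Actual frame index = 79057 − 78 = 78979.

78979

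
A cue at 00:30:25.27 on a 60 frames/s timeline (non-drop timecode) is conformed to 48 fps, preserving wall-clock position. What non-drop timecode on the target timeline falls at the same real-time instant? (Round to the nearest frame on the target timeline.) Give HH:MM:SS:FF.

Source frame index: (0×3600 + 30×60 + 25) × 60 + 27 = 109527.
Real time: 109527 / (60) = 36509/20 s.
Target frame: (36509/20) × (48) = 438108/5 ≈ 87621.600 → 87622.
At 48 labels/s: frame 87622 → 00:30:25:22.

00:30:25:22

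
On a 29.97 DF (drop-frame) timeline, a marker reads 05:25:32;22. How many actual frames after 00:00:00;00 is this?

585396

Complete 10-minute blocks: 32, each 17982 frames → 575424.
Remaining 5 whole minutes in the current block: 1800 + 4 × 1798 = 8992 frames.
Within the current minute: 32 × 30 + 22 − 2 = 980 (labels ;00/;01 skipped at this minute). Total = 575424 + 8992 + 980 = 585396.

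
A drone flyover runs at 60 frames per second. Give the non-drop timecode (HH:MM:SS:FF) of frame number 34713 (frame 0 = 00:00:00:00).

34713 ÷ 60 = 578 full seconds, remainder 33 frames.
578 s = 0 h 9 min 38 s.
Timecode: 00:09:38:33.

00:09:38:33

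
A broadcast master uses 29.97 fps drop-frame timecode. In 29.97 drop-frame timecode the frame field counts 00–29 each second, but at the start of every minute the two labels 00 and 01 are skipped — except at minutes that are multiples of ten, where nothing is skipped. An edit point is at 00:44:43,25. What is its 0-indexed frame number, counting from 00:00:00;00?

Complete 10-minute blocks: 4, each 17982 frames → 71928.
Remaining 4 whole minutes in the current block: 1800 + 3 × 1798 = 7194 frames.
Within the current minute: 43 × 30 + 25 − 2 = 1313 (labels ;00/;01 skipped at this minute). Total = 71928 + 7194 + 1313 = 80435.

80435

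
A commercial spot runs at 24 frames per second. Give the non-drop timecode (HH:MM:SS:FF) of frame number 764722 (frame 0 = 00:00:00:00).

764722 ÷ 24 = 31863 full seconds, remainder 10 frames.
31863 s = 8 h 51 min 3 s.
Timecode: 08:51:03:10.

08:51:03:10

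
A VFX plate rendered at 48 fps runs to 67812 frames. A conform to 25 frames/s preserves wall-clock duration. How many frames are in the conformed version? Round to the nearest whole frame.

Frames at target rate = 67812 × (25) / (48) = 141275/4 ≈ 35318.750.
Nearest whole frame: 35319.

35319 frames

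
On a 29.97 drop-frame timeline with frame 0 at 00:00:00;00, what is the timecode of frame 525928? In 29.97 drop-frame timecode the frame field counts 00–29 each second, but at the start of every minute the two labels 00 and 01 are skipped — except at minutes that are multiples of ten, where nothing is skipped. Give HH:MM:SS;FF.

Each 10-minute DF block holds 10 × 60 × 30 − 9 × 2 = 17982 frames. 525928 ÷ 17982 → 29 full blocks, remainder 4450.
Within the partial block the first minute is 1800 frames and each further minute 1798, so 2 further minute boundaries passed. Total skipped labels = 18 × 29 + 2 × 2 = 526.
Non-drop label index = 525928 + 526 = 526454; at 30 labels/s that is 04:52:28:14, i.e. DF 04:52:28;14.

04:52:28;14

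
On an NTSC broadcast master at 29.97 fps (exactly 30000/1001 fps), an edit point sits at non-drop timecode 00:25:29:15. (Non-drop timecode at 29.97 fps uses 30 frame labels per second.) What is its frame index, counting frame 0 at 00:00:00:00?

Total seconds to the label: (0 × 3600 + 25 × 60 + 29) = 1529.
Frame index = 1529 × 30 + 15 = 45885.

45885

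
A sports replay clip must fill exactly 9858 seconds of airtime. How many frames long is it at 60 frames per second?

591480 frames

Frames = 9858 × 60 = 591480.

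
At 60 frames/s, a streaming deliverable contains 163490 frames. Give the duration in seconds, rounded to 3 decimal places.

Running time = 163490 × 1/60 = 16349/6 s ≈ 2724.833 s.

2724.833 seconds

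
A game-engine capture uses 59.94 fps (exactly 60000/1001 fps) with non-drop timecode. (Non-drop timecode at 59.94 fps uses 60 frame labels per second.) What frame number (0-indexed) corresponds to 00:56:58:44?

frame 205124

Total seconds to the label: (0 × 3600 + 56 × 60 + 58) = 3418.
Frame index = 3418 × 60 + 44 = 205124.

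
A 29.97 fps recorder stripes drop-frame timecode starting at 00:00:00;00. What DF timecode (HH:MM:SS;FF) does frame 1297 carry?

Each 10-minute DF block holds 10 × 60 × 30 − 9 × 2 = 17982 frames. 1297 ÷ 17982 → 0 full blocks, remainder 1297.
Within the partial block the first minute is 1800 frames and each further minute 1798, so 0 further minute boundaries passed. Total skipped labels = 18 × 0 + 2 × 0 = 0.
Non-drop label index = 1297 + 0 = 1297; at 30 labels/s that is 00:00:43:07, i.e. DF 00:00:43;07.

00:00:43;07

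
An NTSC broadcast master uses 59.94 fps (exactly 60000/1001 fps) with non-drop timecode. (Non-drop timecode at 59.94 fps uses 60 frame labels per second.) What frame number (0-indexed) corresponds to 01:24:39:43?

304783

Total seconds to the label: (1 × 3600 + 24 × 60 + 39) = 5079.
Frame index = 5079 × 60 + 43 = 304783.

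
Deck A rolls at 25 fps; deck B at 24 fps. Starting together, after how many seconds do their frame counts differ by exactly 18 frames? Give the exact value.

18 seconds

The gap grows by |24 − 25| = 1 frame per second.
Time for a 18-frame gap: 18 ÷ (1) = 18 s.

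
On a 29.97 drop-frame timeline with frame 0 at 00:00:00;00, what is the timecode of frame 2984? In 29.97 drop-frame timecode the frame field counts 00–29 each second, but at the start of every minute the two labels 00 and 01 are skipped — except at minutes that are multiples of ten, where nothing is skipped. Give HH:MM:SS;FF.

00:01:39;16

Each 10-minute DF block holds 10 × 60 × 30 − 9 × 2 = 17982 frames. 2984 ÷ 17982 → 0 full blocks, remainder 2984.
Within the partial block the first minute is 1800 frames and each further minute 1798, so 1 further minute boundary passed. Total skipped labels = 18 × 0 + 2 × 1 = 2.
Non-drop label index = 2984 + 2 = 2986; at 30 labels/s that is 00:01:39:16, i.e. DF 00:01:39;16.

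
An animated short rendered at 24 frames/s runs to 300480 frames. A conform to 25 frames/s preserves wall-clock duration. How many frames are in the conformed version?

Target frames = source frames × (target rate / source rate) = 300480 × (25)/(24) = 300480 × 25/24 = 313000.

313000 frames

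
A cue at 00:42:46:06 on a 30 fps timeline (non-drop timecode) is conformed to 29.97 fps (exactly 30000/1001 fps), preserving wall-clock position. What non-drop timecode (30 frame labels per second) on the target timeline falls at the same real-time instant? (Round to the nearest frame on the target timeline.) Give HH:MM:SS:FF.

00:42:43:19

Source frame index: (0×3600 + 42×60 + 46) × 30 + 6 = 76986.
Real time: 76986 / (30) = 12831/5 s.
Target frame: (12831/5) × (30000/1001) = 846000/11 ≈ 76909.091 → 76909.
At 30 labels/s: frame 76909 → 00:42:43:19.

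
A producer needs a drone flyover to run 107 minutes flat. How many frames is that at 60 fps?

385200 frames

107 min = 6420 s.
Frames = 6420 × 60 = 385200.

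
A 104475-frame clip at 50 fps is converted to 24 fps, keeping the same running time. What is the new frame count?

50148 frames

Target frames = source frames × (target rate / source rate) = 104475 × (24)/(50) = 104475 × 12/25 = 50148.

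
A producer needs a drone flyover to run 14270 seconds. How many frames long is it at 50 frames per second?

Frames = 14270 × 50 = 713500.

713500 frames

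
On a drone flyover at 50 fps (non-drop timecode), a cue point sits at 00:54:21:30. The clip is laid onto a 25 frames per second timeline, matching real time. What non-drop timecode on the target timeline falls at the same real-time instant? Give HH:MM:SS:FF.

00:54:21:15

Source frame index: (0×3600 + 54×60 + 21) × 50 + 30 = 163080.
Real time: 163080 / (50) = 16308/5 s.
Target frame: (16308/5) × (25) = 81540.
At 25 labels/s: frame 81540 → 00:54:21:15.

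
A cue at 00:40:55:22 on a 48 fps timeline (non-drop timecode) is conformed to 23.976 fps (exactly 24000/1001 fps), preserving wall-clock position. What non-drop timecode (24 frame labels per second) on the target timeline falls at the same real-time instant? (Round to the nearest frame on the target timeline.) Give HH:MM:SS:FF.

00:40:53:00

Source frame index: (0×3600 + 40×60 + 55) × 48 + 22 = 117862.
Real time: 117862 / (48) = 58931/24 s.
Target frame: (58931/24) × (24000/1001) = 58931000/1001 ≈ 58872.128 → 58872.
At 24 labels/s: frame 58872 → 00:40:53:00.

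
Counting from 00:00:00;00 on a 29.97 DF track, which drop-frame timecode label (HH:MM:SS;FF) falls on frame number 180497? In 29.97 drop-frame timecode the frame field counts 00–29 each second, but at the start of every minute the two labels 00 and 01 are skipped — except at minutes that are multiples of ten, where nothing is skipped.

01:40:22;17

Ten DF minutes hold 17982 frames, so frame 180497 lies in block 10 (frames 179820–197801) with 677 frames into that block.
The block's first minute is 1800 frames and the rest 1798 each; 677 frames reaches minute 0, so 10 × 18 + 0 × 2 = 180 labels have been skipped so far.
Adding those back, label number 180497 + 180 = 180677 at 30 labels/s is 6022 s + 17 f = 1 h 40 min 22 s frame 17, i.e. 01:40:22;17.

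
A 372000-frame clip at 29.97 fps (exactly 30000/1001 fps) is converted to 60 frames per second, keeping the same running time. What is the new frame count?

Target frames = source frames × (target rate / source rate) = 372000 × (60)/(30000/1001) = 372000 × 1001/500 = 744744.

744744 frames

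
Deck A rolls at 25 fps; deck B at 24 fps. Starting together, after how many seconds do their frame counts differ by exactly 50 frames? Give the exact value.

The gap grows by |24 − 25| = 1 frame per second.
Time for a 50-frame gap: 50 ÷ (1) = 50 s.

50 seconds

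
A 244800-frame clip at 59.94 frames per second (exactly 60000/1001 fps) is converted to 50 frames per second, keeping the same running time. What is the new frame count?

204204 frames

Target frames = source frames × (target rate / source rate) = 244800 × (50)/(60000/1001) = 244800 × 1001/1200 = 204204.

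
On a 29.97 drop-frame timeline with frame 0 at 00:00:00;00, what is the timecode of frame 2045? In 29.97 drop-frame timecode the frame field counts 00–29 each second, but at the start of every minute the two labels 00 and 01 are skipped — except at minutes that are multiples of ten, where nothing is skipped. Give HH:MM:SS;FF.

00:01:08;07

Ten DF minutes hold 17982 frames, so frame 2045 lies in block 0 (frames 0–17981) with 2045 frames into that block.
The block's first minute is 1800 frames and the rest 1798 each; 2045 frames reaches minute 1, so 0 × 18 + 1 × 2 = 2 labels have been skipped so far.
Adding those back, label number 2045 + 2 = 2047 at 30 labels/s is 68 s + 7 f = 0 h 1 min 8 s frame 7, i.e. 00:01:08;07.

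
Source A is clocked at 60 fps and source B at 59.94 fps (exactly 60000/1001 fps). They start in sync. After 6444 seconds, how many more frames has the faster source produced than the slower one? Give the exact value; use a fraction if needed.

386640/1001 frames

A emits 60 × 6444 = 386640 frames; B emits 60000/1001 × 6444 = 386640000/1001.
Difference = 386640/1001 frames (≈ 386.2537); B is behind A.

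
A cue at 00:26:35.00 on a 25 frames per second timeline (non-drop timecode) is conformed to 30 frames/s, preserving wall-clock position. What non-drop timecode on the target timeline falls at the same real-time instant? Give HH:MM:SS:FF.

00:26:35:00

Source frame index: (0×3600 + 26×60 + 35) × 25 + 0 = 39875.
Real time: 39875 / (25) = 1595 s.
Target frame: (1595) × (30) = 47850.
At 30 labels/s: frame 47850 → 00:26:35:00.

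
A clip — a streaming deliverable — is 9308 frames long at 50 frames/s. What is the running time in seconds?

Running time = 9308 / (50) = 186.16 s.

186.16 seconds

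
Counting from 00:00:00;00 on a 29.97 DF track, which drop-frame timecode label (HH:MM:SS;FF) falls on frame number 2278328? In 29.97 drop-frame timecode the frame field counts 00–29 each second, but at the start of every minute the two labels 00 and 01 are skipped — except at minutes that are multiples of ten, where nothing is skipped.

21:07:00;10

Each 10-minute DF block holds 10 × 60 × 30 − 9 × 2 = 17982 frames. 2278328 ÷ 17982 → 126 full blocks, remainder 12596.
Within the partial block the first minute is 1800 frames and each further minute 1798, so 7 further minute boundaries passed. Total skipped labels = 18 × 126 + 2 × 7 = 2282.
Non-drop label index = 2278328 + 2282 = 2280610; at 30 labels/s that is 21:07:00:10, i.e. DF 21:07:00;10.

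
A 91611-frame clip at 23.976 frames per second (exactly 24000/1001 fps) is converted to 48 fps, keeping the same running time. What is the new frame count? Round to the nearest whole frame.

183405 frames

Frames at target rate = 91611 × (48) / (24000/1001) = 91702611/500 ≈ 183405.222.
Nearest whole frame: 183405.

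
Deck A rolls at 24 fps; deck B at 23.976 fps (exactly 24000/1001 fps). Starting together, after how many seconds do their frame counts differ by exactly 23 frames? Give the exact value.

23023/24 seconds

The gap grows by |24000/1001 − 24| = 24/1001 frames per second.
Time for a 23-frame gap: 23 ÷ (24/1001) = 23023/24 s.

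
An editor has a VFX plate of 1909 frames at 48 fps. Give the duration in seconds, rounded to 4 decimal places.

39.7708 seconds

Running time = 1909 × 1/48 = 1909/48 s ≈ 39.7708 s.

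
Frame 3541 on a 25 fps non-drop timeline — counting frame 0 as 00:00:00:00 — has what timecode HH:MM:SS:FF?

00:02:21:16

3541 ÷ 25 = 141 full seconds, remainder 16 frames.
141 s = 0 h 2 min 21 s.
Timecode: 00:02:21:16.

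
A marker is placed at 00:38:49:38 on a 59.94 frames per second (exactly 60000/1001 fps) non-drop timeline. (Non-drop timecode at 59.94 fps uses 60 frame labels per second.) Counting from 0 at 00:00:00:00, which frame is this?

frame 139778

Total seconds to the label: (0 × 3600 + 38 × 60 + 49) = 2329.
Frame index = 2329 × 60 + 38 = 139778.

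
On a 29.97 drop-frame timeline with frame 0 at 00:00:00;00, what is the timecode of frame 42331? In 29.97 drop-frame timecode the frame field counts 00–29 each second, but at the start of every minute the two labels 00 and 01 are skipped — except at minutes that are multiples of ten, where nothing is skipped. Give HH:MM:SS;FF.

Ten DF minutes hold 17982 frames, so frame 42331 lies in block 2 (frames 35964–53945) with 6367 frames into that block.
The block's first minute is 1800 frames and the rest 1798 each; 6367 frames reaches minute 3, so 2 × 18 + 3 × 2 = 42 labels have been skipped so far.
Adding those back, label number 42331 + 42 = 42373 at 30 labels/s is 1412 s + 13 f = 0 h 23 min 32 s frame 13, i.e. 00:23:32;13.

00:23:32;13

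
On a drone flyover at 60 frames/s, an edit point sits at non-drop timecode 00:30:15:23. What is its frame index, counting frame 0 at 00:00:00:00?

Total seconds to the label: (0 × 3600 + 30 × 60 + 15) = 1815.
Frame index = 1815 × 60 + 23 = 108923.

108923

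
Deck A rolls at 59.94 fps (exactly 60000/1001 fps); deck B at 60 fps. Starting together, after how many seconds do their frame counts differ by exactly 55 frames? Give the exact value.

11011/12 seconds

The gap grows by |60 − 60000/1001| = 60/1001 frames per second.
Time for a 55-frame gap: 55 ÷ (60/1001) = 11011/12 s.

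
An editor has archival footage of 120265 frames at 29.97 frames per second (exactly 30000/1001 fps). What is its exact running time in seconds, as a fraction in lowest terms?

24077053/6000 seconds

Running time = 120265 ÷ (30000/1001) = 120265 × 1001/30000 = 24077053/6000 s.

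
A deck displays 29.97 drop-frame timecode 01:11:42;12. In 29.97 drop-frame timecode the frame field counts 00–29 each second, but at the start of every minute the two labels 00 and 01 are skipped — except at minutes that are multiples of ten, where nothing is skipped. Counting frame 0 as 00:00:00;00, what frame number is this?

As if non-drop at 30 labels/s: (1 × 3600 + 11 × 60 + 42) × 30 + 12 = 129072.
Minute boundaries passed: 71; those not divisible by 10: 71 − 7 = 64; dropped labels = 2 × 64 = 128.
Actual frame index = 129072 − 128 = 128944.

128944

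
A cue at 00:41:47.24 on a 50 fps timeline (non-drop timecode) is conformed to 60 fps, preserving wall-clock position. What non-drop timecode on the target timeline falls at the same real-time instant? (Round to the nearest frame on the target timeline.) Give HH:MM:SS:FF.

00:41:47:29

Source frame index: (0×3600 + 41×60 + 47) × 50 + 24 = 125374.
Real time: 125374 / (50) = 62687/25 s.
Target frame: (62687/25) × (60) = 752244/5 ≈ 150448.800 → 150449.
At 60 labels/s: frame 150449 → 00:41:47:29.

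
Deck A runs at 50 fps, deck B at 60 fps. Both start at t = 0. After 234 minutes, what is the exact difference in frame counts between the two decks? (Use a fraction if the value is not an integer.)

140400 frames

234 min = 14040 s.
A emits 50 × 14040 = 702000 frames; B emits 60 × 14040 = 842400.
Difference = 140400 frames; B is ahead of A.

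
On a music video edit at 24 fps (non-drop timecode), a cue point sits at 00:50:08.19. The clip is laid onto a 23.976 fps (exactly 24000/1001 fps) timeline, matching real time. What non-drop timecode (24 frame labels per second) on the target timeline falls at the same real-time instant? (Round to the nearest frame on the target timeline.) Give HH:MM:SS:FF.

00:50:05:19

Source frame index: (0×3600 + 50×60 + 8) × 24 + 19 = 72211.
Real time: 72211 / (24) = 72211/24 s.
Target frame: (72211/24) × (24000/1001) = 72211000/1001 ≈ 72138.861 → 72139.
At 24 labels/s: frame 72139 → 00:50:05:19.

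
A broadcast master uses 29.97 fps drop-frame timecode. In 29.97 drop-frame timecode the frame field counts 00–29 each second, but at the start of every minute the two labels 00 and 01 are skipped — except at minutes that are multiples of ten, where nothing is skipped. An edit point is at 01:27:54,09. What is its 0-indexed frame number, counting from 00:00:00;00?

As if non-drop at 30 labels/s: (1 × 3600 + 27 × 60 + 54) × 30 + 9 = 158229.
Minute boundaries passed: 87; those not divisible by 10: 87 − 8 = 79; dropped labels = 2 × 79 = 158.
Actual frame index = 158229 − 158 = 158071.

158071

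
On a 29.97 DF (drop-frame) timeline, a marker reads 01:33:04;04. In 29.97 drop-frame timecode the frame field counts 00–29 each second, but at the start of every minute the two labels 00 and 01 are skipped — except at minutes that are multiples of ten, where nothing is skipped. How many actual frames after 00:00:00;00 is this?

Complete 10-minute blocks: 9, each 17982 frames → 161838.
Remaining 3 whole minutes in the current block: 1800 + 2 × 1798 = 5396 frames.
Within the current minute: 4 × 30 + 4 − 2 = 122 (labels ;00/;01 skipped at this minute). Total = 161838 + 5396 + 122 = 167356.

167356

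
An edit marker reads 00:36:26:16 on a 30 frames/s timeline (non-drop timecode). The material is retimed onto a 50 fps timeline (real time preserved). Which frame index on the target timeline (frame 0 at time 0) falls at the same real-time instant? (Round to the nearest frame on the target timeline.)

Source frame index: (0×3600 + 36×60 + 26) × 30 + 16 = 65596.
Real time: 65596 / (30) = 32798/15 s.
Target frame: (32798/15) × (50) = 327980/3 ≈ 109326.667 → 109327.

frame 109327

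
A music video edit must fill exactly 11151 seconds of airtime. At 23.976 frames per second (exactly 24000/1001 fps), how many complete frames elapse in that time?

Frames = 11151 × 24000/1001 = 38232000/143 ≈ 267356.6434.
Complete frames: 267356.

267356 frames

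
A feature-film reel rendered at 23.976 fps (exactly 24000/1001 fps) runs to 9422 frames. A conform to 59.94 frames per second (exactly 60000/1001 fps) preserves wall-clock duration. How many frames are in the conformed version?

Target frames = source frames × (target rate / source rate) = 9422 × (60000/1001)/(24000/1001) = 9422 × 5/2 = 23555.

23555 frames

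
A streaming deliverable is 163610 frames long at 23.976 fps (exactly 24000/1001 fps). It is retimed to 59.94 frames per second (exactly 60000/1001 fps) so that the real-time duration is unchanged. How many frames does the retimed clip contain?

Target frames = source frames × (target rate / source rate) = 163610 × (60000/1001)/(24000/1001) = 163610 × 5/2 = 409025.

409025 frames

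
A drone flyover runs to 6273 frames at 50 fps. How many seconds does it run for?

Running time = 6273 / (50) = 125.46 s.

125.46 seconds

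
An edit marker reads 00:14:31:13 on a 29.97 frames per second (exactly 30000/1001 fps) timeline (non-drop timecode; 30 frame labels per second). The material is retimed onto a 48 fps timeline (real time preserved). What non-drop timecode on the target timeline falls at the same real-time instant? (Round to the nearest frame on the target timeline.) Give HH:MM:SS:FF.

Source frame index: (0×3600 + 14×60 + 31) × 30 + 13 = 26143.
Real time: 26143 / (30000/1001) = 26169143/30000 s.
Target frame: (26169143/30000) × (48) = 26169143/625 ≈ 41870.629 → 41871.
At 48 labels/s: frame 41871 → 00:14:32:15.

00:14:32:15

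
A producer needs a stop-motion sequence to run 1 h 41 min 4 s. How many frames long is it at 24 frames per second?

145536 frames

1 h 41 min 4 s = 6064 s.
Frames = 6064 × 24 = 145536.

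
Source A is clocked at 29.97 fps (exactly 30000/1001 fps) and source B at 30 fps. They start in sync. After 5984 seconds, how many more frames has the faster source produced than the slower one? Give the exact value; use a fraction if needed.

A emits 30000/1001 × 5984 = 16320000/91 frames; B emits 30 × 5984 = 179520.
Difference = 16320/91 frames (≈ 179.3407); B is ahead of A.

16320/91 frames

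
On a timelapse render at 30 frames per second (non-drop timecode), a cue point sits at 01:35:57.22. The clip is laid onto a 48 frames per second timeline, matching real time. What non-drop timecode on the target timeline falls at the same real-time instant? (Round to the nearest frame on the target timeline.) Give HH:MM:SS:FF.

Source frame index: (1×3600 + 35×60 + 57) × 30 + 22 = 172732.
Real time: 172732 / (30) = 86366/15 s.
Target frame: (86366/15) × (48) = 1381856/5 ≈ 276371.200 → 276371.
At 48 labels/s: frame 276371 → 01:35:57:35.

01:35:57:35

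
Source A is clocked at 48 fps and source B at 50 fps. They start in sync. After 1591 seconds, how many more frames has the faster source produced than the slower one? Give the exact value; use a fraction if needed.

A emits 48 × 1591 = 76368 frames; B emits 50 × 1591 = 79550.
Difference = 3182 frames; B is ahead of A.

3182 frames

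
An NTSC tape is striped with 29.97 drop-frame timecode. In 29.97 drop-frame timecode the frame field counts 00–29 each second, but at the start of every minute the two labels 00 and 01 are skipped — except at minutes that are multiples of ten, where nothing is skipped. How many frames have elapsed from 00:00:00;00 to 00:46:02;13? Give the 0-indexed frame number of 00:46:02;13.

82789

Complete 10-minute blocks: 4, each 17982 frames → 71928.
Remaining 6 whole minutes in the current block: 1800 + 5 × 1798 = 10790 frames.
Within the current minute: 2 × 30 + 13 − 2 = 71 (labels ;00/;01 skipped at this minute). Total = 71928 + 10790 + 71 = 82789.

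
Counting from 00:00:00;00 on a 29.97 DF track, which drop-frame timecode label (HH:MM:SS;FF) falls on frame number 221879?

Each 10-minute DF block holds 10 × 60 × 30 − 9 × 2 = 17982 frames. 221879 ÷ 17982 → 12 full blocks, remainder 6095.
Within the partial block the first minute is 1800 frames and each further minute 1798, so 3 further minute boundaries passed. Total skipped labels = 18 × 12 + 2 × 3 = 222.
Non-drop label index = 221879 + 222 = 222101; at 30 labels/s that is 02:03:23:11, i.e. DF 02:03:23;11.

02:03:23;11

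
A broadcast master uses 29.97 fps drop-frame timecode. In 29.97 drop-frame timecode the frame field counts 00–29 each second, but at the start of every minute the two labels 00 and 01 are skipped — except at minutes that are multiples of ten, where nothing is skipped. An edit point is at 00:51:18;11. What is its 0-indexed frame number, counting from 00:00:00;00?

92259

Complete 10-minute blocks: 5, each 17982 frames → 89910.
Remaining 1 whole minute in the current block: 1800 + 0 × 1798 = 1800 frames.
Within the current minute: 18 × 30 + 11 − 2 = 549 (labels ;00/;01 skipped at this minute). Total = 89910 + 1800 + 549 = 92259.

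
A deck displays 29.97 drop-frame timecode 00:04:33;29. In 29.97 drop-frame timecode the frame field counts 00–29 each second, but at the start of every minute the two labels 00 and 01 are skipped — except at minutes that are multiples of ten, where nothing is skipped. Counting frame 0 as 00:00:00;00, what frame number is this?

8211

As if non-drop at 30 labels/s: (0 × 3600 + 4 × 60 + 33) × 30 + 29 = 8219.
Minute boundaries passed: 4; those not divisible by 10: 4 − 0 = 4; dropped labels = 2 × 4 = 8.
Actual frame index = 8219 − 8 = 8211.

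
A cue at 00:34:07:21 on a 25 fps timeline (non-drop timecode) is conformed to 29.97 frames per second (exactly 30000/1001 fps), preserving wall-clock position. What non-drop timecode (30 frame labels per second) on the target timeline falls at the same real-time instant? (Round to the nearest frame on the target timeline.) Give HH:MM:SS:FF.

00:34:05:24

Source frame index: (0×3600 + 34×60 + 7) × 25 + 21 = 51196.
Real time: 51196 / (25) = 51196/25 s.
Target frame: (51196/25) × (30000/1001) = 61435200/1001 ≈ 61373.826 → 61374.
At 30 labels/s: frame 61374 → 00:34:05:24.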